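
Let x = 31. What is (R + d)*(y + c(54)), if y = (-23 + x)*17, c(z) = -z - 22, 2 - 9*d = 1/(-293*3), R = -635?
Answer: -100434520/2637 ≈ -38087.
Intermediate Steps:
d = 1759/7911 (d = 2/9 - 1/(9*((-293*3))) = 2/9 - ⅑/(-879) = 2/9 - ⅑*(-1/879) = 2/9 + 1/7911 = 1759/7911 ≈ 0.22235)
c(z) = -22 - z
y = 136 (y = (-23 + 31)*17 = 8*17 = 136)
(R + d)*(y + c(54)) = (-635 + 1759/7911)*(136 + (-22 - 1*54)) = -5021726*(136 + (-22 - 54))/7911 = -5021726*(136 - 76)/7911 = -5021726/7911*60 = -100434520/2637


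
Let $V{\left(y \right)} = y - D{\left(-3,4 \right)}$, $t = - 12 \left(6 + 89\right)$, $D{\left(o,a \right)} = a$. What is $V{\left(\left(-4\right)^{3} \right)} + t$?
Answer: $-1208$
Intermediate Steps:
$t = -1140$ ($t = \left(-12\right) 95 = -1140$)
$V{\left(y \right)} = -4 + y$ ($V{\left(y \right)} = y - 4 = -4 + y$)
$V{\left(\left(-4\right)^{3} \right)} + t = \left(-4 + \left(-4\right)^{3}\right) - 1140 = \left(-4 - 64\right) - 1140 = -68 - 1140 = -1208$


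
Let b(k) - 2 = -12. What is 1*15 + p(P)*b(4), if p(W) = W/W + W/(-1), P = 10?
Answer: 105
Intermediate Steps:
b(k) = -10 (b(k) = 2 - 12 = -10)
p(W) = 1 - W (p(W) = 1 + W*(-1) = 1 - W)
1*15 + p(P)*b(4) = 1*15 + (1 - 1*10)*(-10) = 15 + (1 - 10)*(-10) = 15 - 9*(-10) = 15 + 90 = 105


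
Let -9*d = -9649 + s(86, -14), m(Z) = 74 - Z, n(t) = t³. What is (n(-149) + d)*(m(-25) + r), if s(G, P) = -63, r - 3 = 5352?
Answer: -18035668374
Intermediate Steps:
r = 5355 (r = 3 + 5352 = 5355)
d = 9712/9 (d = -(-9649 - 63)/9 = -⅑*(-9712) = 9712/9 ≈ 1079.1)
(n(-149) + d)*(m(-25) + r) = ((-149)³ + 9712/9)*((74 - 1*(-25)) + 5355) = (-3307949 + 9712/9)*((74 + 25) + 5355) = -29761829*(99 + 5355)/9 = -29761829/9*5454 = -18035668374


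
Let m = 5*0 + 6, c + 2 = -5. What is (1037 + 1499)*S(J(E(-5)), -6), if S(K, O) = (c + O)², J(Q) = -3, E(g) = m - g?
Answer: 428584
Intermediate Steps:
c = -7 (c = -2 - 5 = -7)
m = 6 (m = 0 + 6 = 6)
E(g) = 6 - g
S(K, O) = (-7 + O)²
(1037 + 1499)*S(J(E(-5)), -6) = (1037 + 1499)*(-7 - 6)² = 2536*(-13)² = 2536*169 = 428584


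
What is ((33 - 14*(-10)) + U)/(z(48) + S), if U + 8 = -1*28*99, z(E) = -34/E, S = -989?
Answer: 62568/23753 ≈ 2.6341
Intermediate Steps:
U = -2780 (U = -8 - 1*28*99 = -8 - 28*99 = -8 - 2772 = -2780)
((33 - 14*(-10)) + U)/(z(48) + S) = ((33 - 14*(-10)) - 2780)/(-34/48 - 989) = ((33 + 140) - 2780)/(-34*1/48 - 989) = (173 - 2780)/(-17/24 - 989) = -2607/(-23753/24) = -2607*(-24/23753) = 62568/23753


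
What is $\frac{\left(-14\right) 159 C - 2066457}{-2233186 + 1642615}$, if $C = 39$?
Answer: $\frac{717757}{196857} \approx 3.6461$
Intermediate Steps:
$\frac{\left(-14\right) 159 C - 2066457}{-2233186 + 1642615} = \frac{\left(-14\right) 159 \cdot 39 - 2066457}{-2233186 + 1642615} = \frac{\left(-2226\right) 39 - 2066457}{-590571} = \left(-86814 - 2066457\right) \left(- \frac{1}{590571}\right) = \left(-2153271\right) \left(- \frac{1}{590571}\right) = \frac{717757}{196857}$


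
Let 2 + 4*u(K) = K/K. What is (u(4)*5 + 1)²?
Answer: 1/16 ≈ 0.062500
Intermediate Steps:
u(K) = -¼ (u(K) = -½ + (K/K)/4 = -½ + (¼)*1 = -½ + ¼ = -¼)
(u(4)*5 + 1)² = (-¼*5 + 1)² = (-5/4 + 1)² = (-¼)² = 1/16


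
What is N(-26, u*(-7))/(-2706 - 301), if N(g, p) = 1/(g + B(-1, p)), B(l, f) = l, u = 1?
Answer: 1/81189 ≈ 1.2317e-5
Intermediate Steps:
N(g, p) = 1/(-1 + g) (N(g, p) = 1/(g - 1) = 1/(-1 + g))
N(-26, u*(-7))/(-2706 - 301) = 1/((-1 - 26)*(-2706 - 301)) = 1/(-27*(-3007)) = -1/27*(-1/3007) = 1/81189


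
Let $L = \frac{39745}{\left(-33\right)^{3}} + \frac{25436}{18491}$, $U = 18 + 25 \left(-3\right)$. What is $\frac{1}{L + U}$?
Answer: $- \frac{60410097}{3427087462} \approx -0.017627$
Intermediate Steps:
$U = -57$ ($U = 18 - 75 = -57$)
$L = \frac{16288067}{60410097}$ ($L = \frac{39745}{-35937} + 25436 \cdot \frac{1}{18491} = 39745 \left(- \frac{1}{35937}\right) + \frac{25436}{18491} = - \frac{39745}{35937} + \frac{25436}{18491} = \frac{16288067}{60410097} \approx 0.26962$)
$\frac{1}{L + U} = \frac{1}{\frac{16288067}{60410097} - 57} = \frac{1}{- \frac{3427087462}{60410097}} = - \frac{60410097}{3427087462}$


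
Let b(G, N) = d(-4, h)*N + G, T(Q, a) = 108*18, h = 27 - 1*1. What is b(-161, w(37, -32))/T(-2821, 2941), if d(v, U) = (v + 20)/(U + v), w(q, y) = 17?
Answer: -545/7128 ≈ -0.076459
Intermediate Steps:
h = 26 (h = 27 - 1 = 26)
T(Q, a) = 1944
d(v, U) = (20 + v)/(U + v)
b(G, N) = G + 8*N/11 (b(G, N) = ((20 - 4)/(26 - 4))*N + G = (16/22)*N + G = ((1/22)*16)*N + G = 8*N/11 + G = G + 8*N/11)
b(-161, w(37, -32))/T(-2821, 2941) = (-161 + (8/11)*17)/1944 = (-161 + 136/11)*(1/1944) = -1635/11*1/1944 = -545/7128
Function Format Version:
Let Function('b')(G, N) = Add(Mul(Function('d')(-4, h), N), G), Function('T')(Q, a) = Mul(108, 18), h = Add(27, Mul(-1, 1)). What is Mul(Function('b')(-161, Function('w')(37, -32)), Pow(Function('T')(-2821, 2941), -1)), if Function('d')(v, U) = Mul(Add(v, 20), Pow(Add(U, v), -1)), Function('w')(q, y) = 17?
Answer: Rational(-545, 7128) ≈ -0.076459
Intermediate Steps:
h = 26 (h = Add(27, -1) = 26)
Function('T')(Q, a) = 1944
Function('d')(v, U) = Mul(Pow(Add(U, v), -1), Add(20, v)) (Function('d')(v, U) = Mul(Add(20, v), Pow(Add(U, v), -1)) = Mul(Pow(Add(U, v), -1), Add(20, v)))
Function('b')(G, N) = Add(G, Mul(Rational(8, 11), N)) (Function('b')(G, N) = Add(Mul(Mul(Pow(Add(26, -4), -1), Add(20, -4)), N), G) = Add(Mul(Mul(Pow(22, -1), 16), N), G) = Add(Mul(Mul(Rational(1, 22), 16), N), G) = Add(Mul(Rational(8, 11), N), G) = Add(G, Mul(Rational(8, 11), N)))
Mul(Function('b')(-161, Function('w')(37, -32)), Pow(Function('T')(-2821, 2941), -1)) = Mul(Add(-161, Mul(Rational(8, 11), 17)), Pow(1944, -1)) = Mul(Add(-161, Rational(136, 11)), Rational(1, 1944)) = Mul(Rational(-1635, 11), Rational(1, 1944)) = Rational(-545, 7128)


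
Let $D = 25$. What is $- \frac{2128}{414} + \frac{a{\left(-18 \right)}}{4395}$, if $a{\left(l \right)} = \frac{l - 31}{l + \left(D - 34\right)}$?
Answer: $- \frac{14027713}{2729295} \approx -5.1397$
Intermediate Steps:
$a{\left(l \right)} = \frac{-31 + l}{-9 + l}$ ($a{\left(l \right)} = \frac{l - 31}{l + \left(25 - 34\right)} = \frac{-31 + l}{l - 9} = \frac{-31 + l}{-9 + l}$)
$- \frac{2128}{414} + \frac{a{\left(-18 \right)}}{4395} = - \frac{2128}{414} + \frac{\frac{1}{-9 - 18} \left(-31 - 18\right)}{4395} = \left(-2128\right) \frac{1}{414} + \frac{1}{-27} \left(-49\right) \frac{1}{4395} = - \frac{1064}{207} + \left(- \frac{1}{27}\right) \left(-49\right) \frac{1}{4395} = - \frac{1064}{207} + \frac{49}{27} \cdot \frac{1}{4395} = - \frac{1064}{207} + \frac{49}{118665} = - \frac{14027713}{2729295}$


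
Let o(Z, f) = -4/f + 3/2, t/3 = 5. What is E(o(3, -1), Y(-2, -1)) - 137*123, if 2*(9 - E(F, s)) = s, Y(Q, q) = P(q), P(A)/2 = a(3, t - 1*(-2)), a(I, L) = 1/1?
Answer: -16843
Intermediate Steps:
t = 15 (t = 3*5 = 15)
a(I, L) = 1
o(Z, f) = 3/2 - 4/f (o(Z, f) = -4/f + 3*(½) = -4/f + 3/2 = 3/2 - 4/f)
P(A) = 2 (P(A) = 2*1 = 2)
Y(Q, q) = 2
E(F, s) = 9 - s/2
E(o(3, -1), Y(-2, -1)) - 137*123 = (9 - ½*2) - 137*123 = (9 - 1) - 16851 = 8 - 16851 = -16843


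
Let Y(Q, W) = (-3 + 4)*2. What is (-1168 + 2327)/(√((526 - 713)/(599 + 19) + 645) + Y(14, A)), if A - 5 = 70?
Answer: -23484/6491 + 19*√246225414/6491 ≈ 42.313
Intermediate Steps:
A = 75 (A = 5 + 70 = 75)
Y(Q, W) = 2 (Y(Q, W) = 1*2 = 2)
(-1168 + 2327)/(√((526 - 713)/(599 + 19) + 645) + Y(14, A)) = (-1168 + 2327)/(√((526 - 713)/(599 + 19) + 645) + 2) = 1159/(√(-187/618 + 645) + 2) = 1159/(√(398423/618) + 2) = 1159/(√246225414/618 + 2) = 1159/(2 + √246225414/618)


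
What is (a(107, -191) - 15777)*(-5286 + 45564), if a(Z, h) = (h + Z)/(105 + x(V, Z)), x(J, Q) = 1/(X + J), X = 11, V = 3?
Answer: -934817861754/1471 ≈ -6.3550e+8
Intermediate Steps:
x(J, Q) = 1/(11 + J)
a(Z, h) = 14*Z/1471 + 14*h/1471 (a(Z, h) = (h + Z)/(105 + 1/(11 + 3)) = (Z + h)/(105 + 1/14) = (Z + h)/(1471/14) = (Z + h)*(14/1471) = 14*Z/1471 + 14*h/1471)
(a(107, -191) - 15777)*(-5286 + 45564) = (((14/1471)*107 + (14/1471)*(-191)) - 15777)*(-5286 + 45564) = ((1498/1471 - 2674/1471) - 15777)*40278 = (-1176/1471 - 15777)*40278 = -23209143/1471*40278 = -934817861754/1471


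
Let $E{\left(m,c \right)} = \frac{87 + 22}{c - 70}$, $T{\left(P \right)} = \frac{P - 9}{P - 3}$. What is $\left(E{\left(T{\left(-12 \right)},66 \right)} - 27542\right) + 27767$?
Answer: $\frac{791}{4} \approx 197.75$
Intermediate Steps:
$T{\left(P \right)} = \frac{-9 + P}{-3 + P}$
$E{\left(m,c \right)} = \frac{109}{-70 + c}$
$\left(E{\left(T{\left(-12 \right)},66 \right)} - 27542\right) + 27767 = \left(\frac{109}{-70 + 66} - 27542\right) + 27767 = \left(\frac{109}{-4} - 27542\right) + 27767 = \left(109 \left(- \frac{1}{4}\right) - 27542\right) + 27767 = \left(- \frac{109}{4} - 27542\right) + 27767 = - \frac{110277}{4} + 27767 = \frac{791}{4}$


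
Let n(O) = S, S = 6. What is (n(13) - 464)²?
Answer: 209764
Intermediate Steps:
n(O) = 6
(n(13) - 464)² = (6 - 464)² = (-458)² = 209764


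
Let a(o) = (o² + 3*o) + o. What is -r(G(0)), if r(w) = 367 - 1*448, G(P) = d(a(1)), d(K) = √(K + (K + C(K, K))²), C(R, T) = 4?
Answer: 81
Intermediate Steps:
a(o) = o² + 4*o
d(K) = √(K + (4 + K)²) (d(K) = √(K + (K + 4)²) = √(K + (4 + K)²))
G(P) = √86 (G(P) = √(1*(4 + 1) + (4 + 1*(4 + 1))²) = √(1*5 + (4 + 1*5)²) = √(5 + (4 + 5)²) = √(5 + 9²) = √(5 + 81) = √86)
r(w) = -81 (r(w) = 367 - 448 = -81)
-r(G(0)) = -1*(-81) = 81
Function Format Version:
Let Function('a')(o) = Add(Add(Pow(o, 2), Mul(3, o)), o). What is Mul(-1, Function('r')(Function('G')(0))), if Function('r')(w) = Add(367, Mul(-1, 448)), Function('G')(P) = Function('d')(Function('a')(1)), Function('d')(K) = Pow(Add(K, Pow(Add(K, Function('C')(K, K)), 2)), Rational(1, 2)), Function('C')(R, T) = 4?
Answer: 81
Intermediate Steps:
Function('a')(o) = Add(Pow(o, 2), Mul(4, o))
Function('d')(K) = Pow(Add(K, Pow(Add(4, K), 2)), Rational(1, 2)) (Function('d')(K) = Pow(Add(K, Pow(Add(K, 4), 2)), Rational(1, 2)) = Pow(Add(K, Pow(Add(4, K), 2)), Rational(1, 2)))
Function('G')(P) = Pow(86, Rational(1, 2)) (Function('G')(P) = Pow(Add(Mul(1, Add(4, 1)), Pow(Add(4, Mul(1, Add(4, 1))), 2)), Rational(1, 2)) = Pow(Add(Mul(1, 5), Pow(Add(4, Mul(1, 5)), 2)), Rational(1, 2)) = Pow(Add(5, Pow(Add(4, 5), 2)), Rational(1, 2)) = Pow(Add(5, Pow(9, 2)), Rational(1, 2)) = Pow(Add(5, 81), Rational(1, 2)) = Pow(86, Rational(1, 2)))
Function('r')(w) = -81 (Function('r')(w) = Add(367, -448) = -81)
Mul(-1, Function('r')(Function('G')(0))) = Mul(-1, -81) = 81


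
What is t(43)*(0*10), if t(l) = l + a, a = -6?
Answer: 0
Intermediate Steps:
t(l) = -6 + l (t(l) = l - 6 = -6 + l)
t(43)*(0*10) = (-6 + 43)*(0*10) = 37*0 = 0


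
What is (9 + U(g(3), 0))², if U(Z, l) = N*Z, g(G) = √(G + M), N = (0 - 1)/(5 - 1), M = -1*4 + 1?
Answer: 81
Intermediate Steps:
M = -3 (M = -4 + 1 = -3)
N = -¼ (N = -1/4 = -1*¼ = -¼ ≈ -0.25000)
g(G) = √(-3 + G) (g(G) = √(G - 3) = √(-3 + G))
U(Z, l) = -Z/4
(9 + U(g(3), 0))² = (9 - √(-3 + 3)/4)² = (9 - √0/4)² = (9 - ¼*0)² = (9 + 0)² = 9² = 81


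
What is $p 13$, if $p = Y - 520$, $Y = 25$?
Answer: $-6435$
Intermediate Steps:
$p = -495$ ($p = 25 - 520 = -495$)
$p 13 = \left(-495\right) 13 = -6435$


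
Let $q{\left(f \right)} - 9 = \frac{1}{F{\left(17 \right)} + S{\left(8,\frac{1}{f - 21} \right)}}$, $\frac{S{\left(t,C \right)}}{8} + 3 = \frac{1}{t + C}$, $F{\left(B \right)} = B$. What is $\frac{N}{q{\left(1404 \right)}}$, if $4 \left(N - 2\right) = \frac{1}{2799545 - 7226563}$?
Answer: $\frac{2351313149913}{10384969656688} \approx 0.22641$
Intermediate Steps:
$S{\left(t,C \right)} = -24 + \frac{8}{C + t}$ ($S{\left(t,C \right)} = -24 + \frac{8}{t + C} = -24 + \frac{8}{C + t}$)
$N = \frac{35416143}{17708072}$ ($N = 2 + \frac{1}{4 \left(2799545 - 7226563\right)} = 2 + \frac{1}{4 \left(-4427018\right)} = 2 + \frac{1}{4} \left(- \frac{1}{4427018}\right) = 2 - \frac{1}{17708072} = \frac{35416143}{17708072} \approx 2.0$)
$q{\left(f \right)} = 9 + \frac{1}{17 + \frac{8 \left(-23 - \frac{3}{-21 + f}\right)}{8 + \frac{1}{-21 + f}}}$ ($q{\left(f \right)} = 9 + \frac{1}{17 + \frac{8 \left(1 - \frac{3}{f - 21} - 24\right)}{\frac{1}{f - 21} + 8}} = 9 + \frac{1}{17 + \frac{8 \left(1 - \frac{3}{-21 + f} - 24\right)}{\frac{1}{-21 + f} + 8}} = 9 + \frac{1}{17 + \frac{8 \left(-23 - \frac{3}{-21 + f}\right)}{8 + \frac{1}{-21 + f}}}$)
$\frac{N}{q{\left(1404 \right)}} = \frac{35416143}{17708072 \frac{2 \left(4421 - 297648\right)}{1001 - 67392}} = \frac{35416143}{17708072 \cdot 2 \frac{1}{-66391} \left(-293227\right)} = \frac{35416143}{17708072 \cdot 2 \left(- \frac{1}{66391}\right) \left(-293227\right)} = \frac{35416143}{17708072 \cdot \frac{586454}{66391}} = \frac{35416143}{17708072} \cdot \frac{66391}{586454} = \frac{2351313149913}{10384969656688}$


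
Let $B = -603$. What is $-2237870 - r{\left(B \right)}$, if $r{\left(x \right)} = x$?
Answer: $-2237267$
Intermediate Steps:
$-2237870 - r{\left(B \right)} = -2237870 - -603 = -2237870 + 603 = -2237267$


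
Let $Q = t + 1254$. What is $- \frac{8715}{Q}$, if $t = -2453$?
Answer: $\frac{8715}{1199} \approx 7.2686$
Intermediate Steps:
$Q = -1199$ ($Q = -2453 + 1254 = -1199$)
$- \frac{8715}{Q} = - \frac{8715}{-1199} = \left(-8715\right) \left(- \frac{1}{1199}\right) = \frac{8715}{1199}$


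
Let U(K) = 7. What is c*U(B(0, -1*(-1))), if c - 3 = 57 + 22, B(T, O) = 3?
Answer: 574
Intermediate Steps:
c = 82 (c = 3 + (57 + 22) = 3 + 79 = 82)
c*U(B(0, -1*(-1))) = 82*7 = 574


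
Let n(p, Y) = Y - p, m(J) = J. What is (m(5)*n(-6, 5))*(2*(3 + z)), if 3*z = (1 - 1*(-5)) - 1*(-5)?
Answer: 2200/3 ≈ 733.33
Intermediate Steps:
z = 11/3 (z = ((1 - 1*(-5)) - 1*(-5))/3 = ((1 + 5) + 5)/3 = (6 + 5)/3 = (⅓)*11 = 11/3 ≈ 3.6667)
(m(5)*n(-6, 5))*(2*(3 + z)) = (5*(5 - 1*(-6)))*(2*(3 + 11/3)) = (5*(5 + 6))*(2*(20/3)) = (5*11)*(40/3) = 55*(40/3) = 2200/3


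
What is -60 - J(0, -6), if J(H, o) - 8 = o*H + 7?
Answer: -75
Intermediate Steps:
J(H, o) = 15 + H*o (J(H, o) = 8 + (o*H + 7) = 8 + (H*o + 7) = 8 + (7 + H*o) = 15 + H*o)
-60 - J(0, -6) = -60 - (15 + 0*(-6)) = -60 - (15 + 0) = -60 - 1*15 = -60 - 15 = -75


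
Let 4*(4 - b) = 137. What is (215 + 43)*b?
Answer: -15609/2 ≈ -7804.5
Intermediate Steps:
b = -121/4 (b = 4 - ¼*137 = 4 - 137/4 = -121/4 ≈ -30.250)
(215 + 43)*b = (215 + 43)*(-121/4) = 258*(-121/4) = -15609/2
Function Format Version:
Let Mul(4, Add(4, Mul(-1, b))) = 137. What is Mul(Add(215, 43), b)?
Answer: Rational(-15609, 2) ≈ -7804.5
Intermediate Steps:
b = Rational(-121, 4) (b = Add(4, Mul(Rational(-1, 4), 137)) = Add(4, Rational(-137, 4)) = Rational(-121, 4) ≈ -30.250)
Mul(Add(215, 43), b) = Mul(Add(215, 43), Rational(-121, 4)) = Mul(258, Rational(-121, 4)) = Rational(-15609, 2)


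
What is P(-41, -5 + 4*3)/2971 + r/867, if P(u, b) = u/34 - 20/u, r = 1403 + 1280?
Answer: 653586775/211220274 ≈ 3.0943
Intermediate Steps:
r = 2683
P(u, b) = -20/u + u/34 (P(u, b) = u*(1/34) - 20/u = u/34 - 20/u = -20/u + u/34)
P(-41, -5 + 4*3)/2971 + r/867 = (-20/(-41) + (1/34)*(-41))/2971 + 2683/867 = (-20*(-1/41) - 41/34)*(1/2971) + 2683*(1/867) = (20/41 - 41/34)*(1/2971) + 2683/867 = -1001/1394*1/2971 + 2683/867 = -1001/4141574 + 2683/867 = 653586775/211220274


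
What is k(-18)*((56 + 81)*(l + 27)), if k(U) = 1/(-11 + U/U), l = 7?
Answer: -2329/5 ≈ -465.80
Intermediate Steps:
k(U) = -⅒ (k(U) = 1/(-11 + 1) = 1/(-10) = -⅒)
k(-18)*((56 + 81)*(l + 27)) = -(56 + 81)*(7 + 27)/10 = -137*34/10 = -⅒*4658 = -2329/5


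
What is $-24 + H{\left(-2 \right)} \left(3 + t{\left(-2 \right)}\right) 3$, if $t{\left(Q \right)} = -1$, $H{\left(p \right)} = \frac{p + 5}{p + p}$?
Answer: $- \frac{57}{2} \approx -28.5$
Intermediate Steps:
$H{\left(p \right)} = \frac{5 + p}{2 p}$
$-24 + H{\left(-2 \right)} \left(3 + t{\left(-2 \right)}\right) 3 = -24 + \frac{5 - 2}{2 \left(-2\right)} \left(3 - 1\right) 3 = -24 + \frac{1}{2} \left(- \frac{1}{2}\right) 3 \cdot 2 \cdot 3 = -24 - \frac{9}{2} = - \frac{57}{2}$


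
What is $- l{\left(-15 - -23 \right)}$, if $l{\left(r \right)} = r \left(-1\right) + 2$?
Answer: $6$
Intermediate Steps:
$l{\left(r \right)} = 2 - r$ ($l{\left(r \right)} = - r + 2 = 2 - r$)
$- l{\left(-15 - -23 \right)} = - (2 - \left(-15 - -23\right)) = - (2 - \left(-15 + 23\right)) = - (2 - 8) = \left(-1\right) \left(-6\right) = 6$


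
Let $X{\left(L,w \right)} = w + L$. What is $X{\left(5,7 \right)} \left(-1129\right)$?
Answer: $-13548$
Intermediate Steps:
$X{\left(L,w \right)} = L + w$
$X{\left(5,7 \right)} \left(-1129\right) = \left(5 + 7\right) \left(-1129\right) = 12 \left(-1129\right) = -13548$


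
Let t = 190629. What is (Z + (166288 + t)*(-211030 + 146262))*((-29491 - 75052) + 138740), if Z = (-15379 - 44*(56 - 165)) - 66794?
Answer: -790527864415701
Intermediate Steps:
Z = -77377 (Z = (-15379 - 44*(-109)) - 66794 = (-15379 + 4796) - 66794 = -10583 - 66794 = -77377)
(Z + (166288 + t)*(-211030 + 146262))*((-29491 - 75052) + 138740) = (-77377 + (166288 + 190629)*(-211030 + 146262))*((-29491 - 75052) + 138740) = (-77377 + 356917*(-64768))*(-104543 + 138740) = (-77377 - 23116800256)*34197 = -23116877633*34197 = -790527864415701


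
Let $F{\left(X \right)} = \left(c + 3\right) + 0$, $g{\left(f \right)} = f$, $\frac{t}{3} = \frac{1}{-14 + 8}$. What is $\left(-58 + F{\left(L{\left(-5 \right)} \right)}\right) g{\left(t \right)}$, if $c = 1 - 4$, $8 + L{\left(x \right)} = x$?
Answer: $29$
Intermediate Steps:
$t = - \frac{1}{2}$ ($t = \frac{3}{-14 + 8} = \frac{3}{-6} = 3 \left(- \frac{1}{6}\right) = - \frac{1}{2} \approx -0.5$)
$L{\left(x \right)} = -8 + x$
$c = -3$ ($c = 1 - 4 = -3$)
$F{\left(X \right)} = 0$ ($F{\left(X \right)} = \left(-3 + 3\right) + 0 = 0 + 0 = 0$)
$\left(-58 + F{\left(L{\left(-5 \right)} \right)}\right) g{\left(t \right)} = \left(-58 + 0\right) \left(- \frac{1}{2}\right) = \left(-58\right) \left(- \frac{1}{2}\right) = 29$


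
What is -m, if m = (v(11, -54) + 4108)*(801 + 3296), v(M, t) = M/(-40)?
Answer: -673173973/40 ≈ -1.6829e+7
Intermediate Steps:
v(M, t) = -M/40 (v(M, t) = M*(-1/40) = -M/40)
m = 673173973/40 (m = (-1/40*11 + 4108)*(801 + 3296) = (-11/40 + 4108)*4097 = (164309/40)*4097 = 673173973/40 ≈ 1.6829e+7)
-m = -1*673173973/40 = -673173973/40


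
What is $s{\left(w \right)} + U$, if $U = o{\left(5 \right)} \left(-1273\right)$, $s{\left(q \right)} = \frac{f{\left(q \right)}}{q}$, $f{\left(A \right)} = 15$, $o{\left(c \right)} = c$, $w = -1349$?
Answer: $- \frac{8586400}{1349} \approx -6365.0$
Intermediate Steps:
$s{\left(q \right)} = \frac{15}{q}$
$U = -6365$ ($U = 5 \left(-1273\right) = -6365$)
$s{\left(w \right)} + U = \frac{15}{-1349} - 6365 = 15 \left(- \frac{1}{1349}\right) - 6365 = - \frac{15}{1349} - 6365 = - \frac{8586400}{1349}$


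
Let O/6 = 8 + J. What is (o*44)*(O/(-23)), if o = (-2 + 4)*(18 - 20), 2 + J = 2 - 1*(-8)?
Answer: 16896/23 ≈ 734.61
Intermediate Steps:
J = 8 (J = -2 + (2 - 1*(-8)) = -2 + (2 + 8) = -2 + 10 = 8)
O = 96 (O = 6*(8 + 8) = 6*16 = 96)
o = -4 (o = 2*(-2) = -4)
(o*44)*(O/(-23)) = (-4*44)*(96/(-23)) = -16896*(-1)/23 = -176*(-96/23) = 16896/23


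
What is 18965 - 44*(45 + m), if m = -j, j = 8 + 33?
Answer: 18789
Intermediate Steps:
j = 41
m = -41 (m = -1*41 = -41)
18965 - 44*(45 + m) = 18965 - 44*(45 - 41) = 18965 - 44*4 = 18965 - 1*176 = 18965 - 176 = 18789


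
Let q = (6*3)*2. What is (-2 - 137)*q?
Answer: -5004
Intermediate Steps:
q = 36 (q = 18*2 = 36)
(-2 - 137)*q = (-2 - 137)*36 = -139*36 = -5004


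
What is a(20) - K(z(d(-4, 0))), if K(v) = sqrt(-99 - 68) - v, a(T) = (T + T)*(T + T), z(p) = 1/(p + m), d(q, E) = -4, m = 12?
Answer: 12801/8 - I*sqrt(167) ≈ 1600.1 - 12.923*I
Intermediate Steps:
z(p) = 1/(12 + p) (z(p) = 1/(p + 12) = 1/(12 + p))
a(T) = 4*T**2 (a(T) = (2*T)*(2*T) = 4*T**2)
K(v) = -v + I*sqrt(167) (K(v) = sqrt(-167) - v = I*sqrt(167) - v = -v + I*sqrt(167))
a(20) - K(z(d(-4, 0))) = 4*20**2 - (-1/(12 - 4) + I*sqrt(167)) = 4*400 - (-1/8 + I*sqrt(167)) = 1600 - (-1*1/8 + I*sqrt(167)) = 1600 - (-1/8 + I*sqrt(167)) = 1600 + (1/8 - I*sqrt(167)) = 12801/8 - I*sqrt(167)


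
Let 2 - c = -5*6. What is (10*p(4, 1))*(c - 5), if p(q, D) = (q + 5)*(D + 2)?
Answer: 7290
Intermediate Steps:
p(q, D) = (2 + D)*(5 + q) (p(q, D) = (5 + q)*(2 + D) = (2 + D)*(5 + q))
c = 32 (c = 2 - (-5)*6 = 2 - 1*(-30) = 2 + 30 = 32)
(10*p(4, 1))*(c - 5) = (10*(10 + 2*4 + 5*1 + 1*4))*(32 - 5) = (10*(10 + 8 + 5 + 4))*27 = (10*27)*27 = 270*27 = 7290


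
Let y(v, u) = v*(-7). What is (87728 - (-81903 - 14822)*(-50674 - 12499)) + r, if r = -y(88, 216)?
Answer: -6110320081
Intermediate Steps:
y(v, u) = -7*v
r = 616 (r = -(-7)*88 = -1*(-616) = 616)
(87728 - (-81903 - 14822)*(-50674 - 12499)) + r = (87728 - (-81903 - 14822)*(-50674 - 12499)) + 616 = (87728 - (-96725)*(-63173)) + 616 = (87728 - 1*6110408425) + 616 = (87728 - 6110408425) + 616 = -6110320697 + 616 = -6110320081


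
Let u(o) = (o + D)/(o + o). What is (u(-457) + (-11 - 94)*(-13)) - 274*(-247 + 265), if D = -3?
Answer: -1629889/457 ≈ -3566.5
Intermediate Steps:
u(o) = (-3 + o)/(2*o) (u(o) = (o - 3)/(o + o) = (-3 + o)/((2*o)) = (-3 + o)*(1/(2*o)) = (-3 + o)/(2*o))
(u(-457) + (-11 - 94)*(-13)) - 274*(-247 + 265) = ((½)*(-3 - 457)/(-457) + (-11 - 94)*(-13)) - 274*(-247 + 265) = ((½)*(-1/457)*(-460) - 105*(-13)) - 274*18 = (230/457 + 1365) - 4932 = 624035/457 - 4932 = -1629889/457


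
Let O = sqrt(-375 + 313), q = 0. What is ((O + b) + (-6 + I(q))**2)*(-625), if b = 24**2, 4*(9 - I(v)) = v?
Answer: -365625 - 625*I*sqrt(62) ≈ -3.6563e+5 - 4921.3*I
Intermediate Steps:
I(v) = 9 - v/4
b = 576
O = I*sqrt(62) (O = sqrt(-62) = I*sqrt(62) ≈ 7.874*I)
((O + b) + (-6 + I(q))**2)*(-625) = ((I*sqrt(62) + 576) + (-6 + (9 - 1/4*0))**2)*(-625) = ((576 + I*sqrt(62)) + (-6 + (9 + 0))**2)*(-625) = ((576 + I*sqrt(62)) + (-6 + 9)**2)*(-625) = ((576 + I*sqrt(62)) + 3**2)*(-625) = ((576 + I*sqrt(62)) + 9)*(-625) = (585 + I*sqrt(62))*(-625) = -365625 - 625*I*sqrt(62)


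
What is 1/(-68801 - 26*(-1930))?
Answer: -1/18621 ≈ -5.3703e-5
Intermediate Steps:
1/(-68801 - 26*(-1930)) = 1/(-68801 + 50180) = 1/(-18621) = -1/18621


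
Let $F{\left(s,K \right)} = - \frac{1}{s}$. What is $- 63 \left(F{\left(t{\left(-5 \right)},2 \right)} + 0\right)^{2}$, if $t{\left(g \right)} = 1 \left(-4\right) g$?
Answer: $- \frac{63}{400} \approx -0.1575$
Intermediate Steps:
$t{\left(g \right)} = - 4 g$
$- 63 \left(F{\left(t{\left(-5 \right)},2 \right)} + 0\right)^{2} = - 63 \left(- \frac{1}{\left(-4\right) \left(-5\right)} + 0\right)^{2} = - 63 \left(- \frac{1}{20} + 0\right)^{2} = - 63 \left(- \frac{1}{20}\right)^{2} = \left(-63\right) \frac{1}{400} = - \frac{63}{400}$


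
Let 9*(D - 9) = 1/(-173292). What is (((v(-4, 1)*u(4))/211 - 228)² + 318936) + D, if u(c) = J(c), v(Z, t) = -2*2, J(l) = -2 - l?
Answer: 25752298987954307/69436198188 ≈ 3.7088e+5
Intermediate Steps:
v(Z, t) = -4
u(c) = -2 - c
D = 14036651/1559628 (D = 9 + (⅑)/(-173292) = 9 + (⅑)*(-1/173292) = 9 - 1/1559628 = 14036651/1559628 ≈ 9.0000)
(((v(-4, 1)*u(4))/211 - 228)² + 318936) + D = ((-4*(-2 - 1*4)/211 - 228)² + 318936) + 14036651/1559628 = ((-4*(-2 - 4)*(1/211) - 228)² + 318936) + 14036651/1559628 = ((-4*(-6)*(1/211) - 228)² + 318936) + 14036651/1559628 = ((24*(1/211) - 228)² + 318936) + 14036651/1559628 = ((24/211 - 228)² + 318936) + 14036651/1559628 = ((-48084/211)² + 318936) + 14036651/1559628 = (2312071056/44521 + 318936) + 14036651/1559628 = 16511420712/44521 + 14036651/1559628 = 25752298987954307/69436198188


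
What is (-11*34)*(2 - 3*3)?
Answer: 2618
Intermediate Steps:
(-11*34)*(2 - 3*3) = -374*(2 - 9) = -374*(-7) = 2618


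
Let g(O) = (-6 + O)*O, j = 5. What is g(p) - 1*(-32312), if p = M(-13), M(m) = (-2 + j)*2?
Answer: 32312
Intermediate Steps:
M(m) = 6 (M(m) = (-2 + 5)*2 = 3*2 = 6)
p = 6
g(O) = O*(-6 + O)
g(p) - 1*(-32312) = 6*(-6 + 6) - 1*(-32312) = 6*0 + 32312 = 0 + 32312 = 32312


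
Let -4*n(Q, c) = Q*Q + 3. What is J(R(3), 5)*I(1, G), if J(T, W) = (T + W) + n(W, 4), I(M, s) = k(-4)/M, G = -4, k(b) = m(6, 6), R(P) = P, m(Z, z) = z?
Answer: 6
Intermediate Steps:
k(b) = 6
n(Q, c) = -3/4 - Q**2/4 (n(Q, c) = -(Q*Q + 3)/4 = -(Q**2 + 3)/4 = -(3 + Q**2)/4 = -3/4 - Q**2/4)
I(M, s) = 6/M
J(T, W) = -3/4 + T + W - W**2/4 (J(T, W) = (T + W) + (-3/4 - W**2/4) = -3/4 + T + W - W**2/4)
J(R(3), 5)*I(1, G) = (-3/4 + 3 + 5 - 1/4*5**2)*(6/1) = (-3/4 + 3 + 5 - 1/4*25)*(6*1) = (-3/4 + 3 + 5 - 25/4)*6 = 1*6 = 6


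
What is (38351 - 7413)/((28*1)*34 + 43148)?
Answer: 15469/22050 ≈ 0.70154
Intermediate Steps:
(38351 - 7413)/((28*1)*34 + 43148) = 30938/(28*34 + 43148) = 30938/(952 + 43148) = 30938/44100 = 30938*(1/44100) = 15469/22050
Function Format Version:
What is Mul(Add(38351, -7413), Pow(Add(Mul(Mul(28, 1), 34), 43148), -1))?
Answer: Rational(15469, 22050) ≈ 0.70154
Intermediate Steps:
Mul(Add(38351, -7413), Pow(Add(Mul(Mul(28, 1), 34), 43148), -1)) = Mul(30938, Pow(Add(Mul(28, 34), 43148), -1)) = Mul(30938, Pow(Add(952, 43148), -1)) = Mul(30938, Pow(44100, -1)) = Mul(30938, Rational(1, 44100)) = Rational(15469, 22050)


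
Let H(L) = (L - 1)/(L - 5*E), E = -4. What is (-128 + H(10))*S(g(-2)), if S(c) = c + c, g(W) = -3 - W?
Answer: 1277/5 ≈ 255.40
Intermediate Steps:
H(L) = (-1 + L)/(20 + L) (H(L) = (L - 1)/(L - 5*(-4)) = (-1 + L)/(L + 20) = (-1 + L)/(20 + L))
S(c) = 2*c
(-128 + H(10))*S(g(-2)) = (-128 + (-1 + 10)/(20 + 10))*(2*(-3 - 1*(-2))) = (-128 + 9/30)*(2*(-3 + 2)) = (-128 + (1/30)*9)*(2*(-1)) = (-128 + 3/10)*(-2) = -1277/10*(-2) = 1277/5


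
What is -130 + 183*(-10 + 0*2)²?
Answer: 18170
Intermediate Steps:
-130 + 183*(-10 + 0*2)² = -130 + 183*(-10 + 0)² = -130 + 183*(-10)² = -130 + 183*100 = -130 + 18300 = 18170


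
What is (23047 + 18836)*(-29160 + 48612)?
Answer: 814708116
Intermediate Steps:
(23047 + 18836)*(-29160 + 48612) = 41883*19452 = 814708116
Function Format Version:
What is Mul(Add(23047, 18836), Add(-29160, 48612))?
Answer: 814708116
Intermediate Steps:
Mul(Add(23047, 18836), Add(-29160, 48612)) = Mul(41883, 19452) = 814708116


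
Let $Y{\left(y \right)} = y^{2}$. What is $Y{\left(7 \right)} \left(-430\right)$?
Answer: $-21070$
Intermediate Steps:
$Y{\left(7 \right)} \left(-430\right) = 7^{2} \left(-430\right) = 49 \left(-430\right) = -21070$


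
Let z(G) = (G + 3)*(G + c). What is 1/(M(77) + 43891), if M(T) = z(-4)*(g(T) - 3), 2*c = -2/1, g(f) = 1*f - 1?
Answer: 1/44256 ≈ 2.2596e-5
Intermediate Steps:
g(f) = -1 + f (g(f) = f - 1 = -1 + f)
c = -1 (c = (-2/1)/2 = (-2*1)/2 = (1/2)*(-2) = -1)
z(G) = (-1 + G)*(3 + G) (z(G) = (G + 3)*(G - 1) = (3 + G)*(-1 + G) = (-1 + G)*(3 + G))
M(T) = -20 + 5*T (M(T) = (-3 + (-4)**2 + 2*(-4))*((-1 + T) - 3) = (-3 + 16 - 8)*(-4 + T) = 5*(-4 + T) = -20 + 5*T)
1/(M(77) + 43891) = 1/((-20 + 5*77) + 43891) = 1/((-20 + 385) + 43891) = 1/(365 + 43891) = 1/44256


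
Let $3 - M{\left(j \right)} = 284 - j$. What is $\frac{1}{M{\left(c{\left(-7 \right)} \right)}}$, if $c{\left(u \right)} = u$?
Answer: $- \frac{1}{288} \approx -0.0034722$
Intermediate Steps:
$M{\left(j \right)} = -281 + j$ ($M{\left(j \right)} = 3 - \left(284 - j\right) = 3 + \left(-284 + j\right) = -281 + j$)
$\frac{1}{M{\left(c{\left(-7 \right)} \right)}} = \frac{1}{-281 - 7} = \frac{1}{-288} = - \frac{1}{288}$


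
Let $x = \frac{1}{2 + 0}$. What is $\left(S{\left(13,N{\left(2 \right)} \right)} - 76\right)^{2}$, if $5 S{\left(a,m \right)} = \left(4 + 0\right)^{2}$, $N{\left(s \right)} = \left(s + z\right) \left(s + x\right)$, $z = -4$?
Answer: $\frac{132496}{25} \approx 5299.8$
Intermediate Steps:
$x = \frac{1}{2} \approx 0.5$
$N{\left(s \right)} = \left(\frac{1}{2} + s\right) \left(-4 + s\right)$ ($N{\left(s \right)} = \left(s - 4\right) \left(s + \frac{1}{2}\right) = \left(-4 + s\right) \left(\frac{1}{2} + s\right) = \left(\frac{1}{2} + s\right) \left(-4 + s\right)$)
$S{\left(a,m \right)} = \frac{16}{5}$ ($S{\left(a,m \right)} = \frac{\left(4 + 0\right)^{2}}{5} = \frac{4^{2}}{5} = \frac{1}{5} \cdot 16 = \frac{16}{5}$)
$\left(S{\left(13,N{\left(2 \right)} \right)} - 76\right)^{2} = \left(\frac{16}{5} - 76\right)^{2} = \left(- \frac{364}{5}\right)^{2} = \frac{132496}{25}$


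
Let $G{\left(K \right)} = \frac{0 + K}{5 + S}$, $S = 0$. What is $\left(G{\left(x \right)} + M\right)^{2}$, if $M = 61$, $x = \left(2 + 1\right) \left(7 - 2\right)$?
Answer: $4096$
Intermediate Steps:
$x = 15$ ($x = 3 \cdot 5 = 15$)
$G{\left(K \right)} = \frac{K}{5}$ ($G{\left(K \right)} = \frac{0 + K}{5 + 0} = \frac{K}{5}$)
$\left(G{\left(x \right)} + M\right)^{2} = \left(\frac{1}{5} \cdot 15 + 61\right)^{2} = \left(3 + 61\right)^{2} = 64^{2} = 4096$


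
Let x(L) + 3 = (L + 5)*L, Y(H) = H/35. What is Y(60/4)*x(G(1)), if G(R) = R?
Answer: 9/7 ≈ 1.2857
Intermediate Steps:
Y(H) = H/35 (Y(H) = H*(1/35) = H/35)
x(L) = -3 + L*(5 + L) (x(L) = -3 + (L + 5)*L = -3 + (5 + L)*L = -3 + L*(5 + L))
Y(60/4)*x(G(1)) = ((60/4)/35)*(-3 + 1² + 5*1) = ((60*(¼))/35)*(-3 + 1 + 5) = ((1/35)*15)*3 = (3/7)*3 = 9/7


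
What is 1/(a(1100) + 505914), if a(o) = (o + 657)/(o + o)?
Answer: 2200/1113012557 ≈ 1.9766e-6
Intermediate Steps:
a(o) = (657 + o)/(2*o) (a(o) = (657 + o)/((2*o)) = (657 + o)*(1/(2*o)) = (657 + o)/(2*o))
1/(a(1100) + 505914) = 1/((½)*(657 + 1100)/1100 + 505914) = 1/((½)*(1/1100)*1757 + 505914) = 1/(1757/2200 + 505914) = 1/(1113012557/2200) = 2200/1113012557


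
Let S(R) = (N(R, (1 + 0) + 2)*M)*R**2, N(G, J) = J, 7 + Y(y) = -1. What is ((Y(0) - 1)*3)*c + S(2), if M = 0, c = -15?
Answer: 405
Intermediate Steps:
Y(y) = -8 (Y(y) = -7 - 1 = -8)
S(R) = 0 (S(R) = (((1 + 0) + 2)*0)*R**2 = ((1 + 2)*0)*R**2 = (3*0)*R**2 = 0*R**2 = 0)
((Y(0) - 1)*3)*c + S(2) = ((-8 - 1)*3)*(-15) + 0 = -9*3*(-15) + 0 = -27*(-15) + 0 = 405 + 0 = 405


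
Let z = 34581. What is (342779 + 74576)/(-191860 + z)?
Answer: -417355/157279 ≈ -2.6536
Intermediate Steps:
(342779 + 74576)/(-191860 + z) = (342779 + 74576)/(-191860 + 34581) = 417355/(-157279) = 417355*(-1/157279) = -417355/157279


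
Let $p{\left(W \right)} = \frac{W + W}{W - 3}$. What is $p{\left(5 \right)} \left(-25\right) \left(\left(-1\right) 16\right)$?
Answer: $2000$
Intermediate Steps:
$p{\left(W \right)} = \frac{2 W}{-3 + W}$
$p{\left(5 \right)} \left(-25\right) \left(\left(-1\right) 16\right) = 2 \cdot 5 \frac{1}{-3 + 5} \left(-25\right) \left(\left(-1\right) 16\right) = 2 \cdot 5 \cdot \frac{1}{2} \left(-25\right) \left(-16\right) = 5 \left(-25\right) \left(-16\right) = \left(-125\right) \left(-16\right) = 2000$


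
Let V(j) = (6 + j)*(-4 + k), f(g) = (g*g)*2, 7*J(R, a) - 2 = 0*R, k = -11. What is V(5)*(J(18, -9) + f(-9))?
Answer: -187440/7 ≈ -26777.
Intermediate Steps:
J(R, a) = 2/7 (J(R, a) = 2/7 + (0*R)/7 = 2/7 + (⅐)*0 = 2/7 + 0 = 2/7)
f(g) = 2*g² (f(g) = g²*2 = 2*g²)
V(j) = -90 - 15*j (V(j) = (6 + j)*(-4 - 11) = (6 + j)*(-15) = -90 - 15*j)
V(5)*(J(18, -9) + f(-9)) = (-90 - 15*5)*(2/7 + 2*(-9)²) = (-90 - 75)*(2/7 + 2*81) = -165*(2/7 + 162) = -165*1136/7 = -187440/7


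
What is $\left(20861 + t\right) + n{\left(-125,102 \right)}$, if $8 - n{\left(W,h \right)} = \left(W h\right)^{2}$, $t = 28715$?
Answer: $-162512916$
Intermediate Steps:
$n{\left(W,h \right)} = 8 - W^{2} h^{2}$ ($n{\left(W,h \right)} = 8 - \left(W h\right)^{2} = 8 - W^{2} h^{2}$)
$\left(20861 + t\right) + n{\left(-125,102 \right)} = \left(20861 + 28715\right) + \left(8 - \left(-125\right)^{2} \cdot 102^{2}\right) = 49576 + \left(8 - 15625 \cdot 10404\right) = 49576 + \left(8 - 162562500\right) = 49576 - 162562492 = -162512916$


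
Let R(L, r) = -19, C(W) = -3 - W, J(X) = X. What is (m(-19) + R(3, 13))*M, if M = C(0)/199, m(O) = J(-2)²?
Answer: 45/199 ≈ 0.22613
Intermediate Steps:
m(O) = 4 (m(O) = (-2)² = 4)
M = -3/199 (M = (-3 - 1*0)/199 = (-3 + 0)*(1/199) = -3*1/199 = -3/199 ≈ -0.015075)
(m(-19) + R(3, 13))*M = (4 - 19)*(-3/199) = -15*(-3/199) = 45/199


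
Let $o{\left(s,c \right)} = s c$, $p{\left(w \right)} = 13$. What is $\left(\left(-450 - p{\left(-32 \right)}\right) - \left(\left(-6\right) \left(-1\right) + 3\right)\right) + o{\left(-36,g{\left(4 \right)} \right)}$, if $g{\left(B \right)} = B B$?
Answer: $-1048$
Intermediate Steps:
$g{\left(B \right)} = B^{2}$
$o{\left(s,c \right)} = c s$
$\left(\left(-450 - p{\left(-32 \right)}\right) - \left(\left(-6\right) \left(-1\right) + 3\right)\right) + o{\left(-36,g{\left(4 \right)} \right)} = \left(\left(-450 - 13\right) - \left(\left(-6\right) \left(-1\right) + 3\right)\right) + 4^{2} \left(-36\right) = \left(\left(-450 - 13\right) - \left(6 + 3\right)\right) + 16 \left(-36\right) = \left(-463 - 9\right) - 576 = -472 - 576 = -1048$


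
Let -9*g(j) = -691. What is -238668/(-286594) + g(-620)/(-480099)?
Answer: 515530188367/619170717627 ≈ 0.83261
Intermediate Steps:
g(j) = 691/9 (g(j) = -⅑*(-691) = 691/9)
-238668/(-286594) + g(-620)/(-480099) = -238668/(-286594) + (691/9)/(-480099) = -238668*(-1/286594) + (691/9)*(-1/480099) = 119334/143297 - 691/4320891 = 515530188367/619170717627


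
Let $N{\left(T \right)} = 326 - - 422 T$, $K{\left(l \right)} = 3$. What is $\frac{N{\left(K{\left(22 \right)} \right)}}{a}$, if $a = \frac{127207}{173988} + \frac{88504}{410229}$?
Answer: $\frac{12625430868576}{7509181595} \approx 1681.3$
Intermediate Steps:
$a = \frac{7509181595}{7930547028}$ ($a = 127207 \cdot \frac{1}{173988} + 88504 \cdot \frac{1}{410229} = \frac{127207}{173988} + \frac{88504}{410229} = \frac{7509181595}{7930547028} \approx 0.94687$)
$N{\left(T \right)} = 326 + 422 T$
$\frac{N{\left(K{\left(22 \right)} \right)}}{a} = \frac{326 + 422 \cdot 3}{\frac{7509181595}{7930547028}} = \left(326 + 1266\right) \frac{7930547028}{7509181595} = 1592 \cdot \frac{7930547028}{7509181595} = \frac{12625430868576}{7509181595}$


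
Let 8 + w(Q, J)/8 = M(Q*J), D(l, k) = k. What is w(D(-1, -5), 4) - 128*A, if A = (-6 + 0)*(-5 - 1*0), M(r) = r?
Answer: -4064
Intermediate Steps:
w(Q, J) = -64 + 8*J*Q (w(Q, J) = -64 + 8*(Q*J) = -64 + 8*(J*Q) = -64 + 8*J*Q)
A = 30 (A = -6*(-5 + 0) = -6*(-5) = 30)
w(D(-1, -5), 4) - 128*A = (-64 + 8*4*(-5)) - 128*30 = (-64 - 160) - 3840 = -224 - 3840 = -4064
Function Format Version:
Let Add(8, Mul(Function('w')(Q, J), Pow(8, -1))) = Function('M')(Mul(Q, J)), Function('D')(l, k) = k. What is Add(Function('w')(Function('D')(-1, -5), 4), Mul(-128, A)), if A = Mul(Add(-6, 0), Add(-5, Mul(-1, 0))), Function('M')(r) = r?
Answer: -4064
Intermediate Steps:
Function('w')(Q, J) = Add(-64, Mul(8, J, Q)) (Function('w')(Q, J) = Add(-64, Mul(8, Mul(Q, J))) = Add(-64, Mul(8, Mul(J, Q))) = Add(-64, Mul(8, J, Q)))
A = 30 (A = Mul(-6, Add(-5, 0)) = Mul(-6, -5) = 30)
Add(Function('w')(Function('D')(-1, -5), 4), Mul(-128, A)) = Add(Add(-64, Mul(8, 4, -5)), Mul(-128, 30)) = Add(Add(-64, -160), -3840) = Add(-224, -3840) = -4064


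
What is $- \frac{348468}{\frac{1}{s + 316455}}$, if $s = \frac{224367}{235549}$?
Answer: $- \frac{25975112473695816}{235549} \approx -1.1027 \cdot 10^{11}$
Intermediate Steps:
$s = \frac{224367}{235549}$ ($s = 224367 \cdot \frac{1}{235549} = \frac{224367}{235549} \approx 0.95253$)
$- \frac{348468}{\frac{1}{s + 316455}} = - \frac{348468}{\frac{1}{\frac{224367}{235549} + 316455}} = - \frac{348468}{\frac{1}{\frac{74540883162}{235549}}} = - \frac{348468}{\frac{235549}{74540883162}} = \left(-348468\right) \frac{74540883162}{235549} = - \frac{25975112473695816}{235549}$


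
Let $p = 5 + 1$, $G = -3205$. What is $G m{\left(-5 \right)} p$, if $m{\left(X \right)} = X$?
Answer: $96150$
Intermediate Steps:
$p = 6$
$G m{\left(-5 \right)} p = - 3205 \left(\left(-5\right) 6\right) = \left(-3205\right) \left(-30\right) = 96150$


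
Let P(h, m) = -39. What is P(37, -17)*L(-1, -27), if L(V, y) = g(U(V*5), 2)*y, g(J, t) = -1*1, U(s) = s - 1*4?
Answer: -1053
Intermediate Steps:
U(s) = -4 + s (U(s) = s - 4 = -4 + s)
g(J, t) = -1
L(V, y) = -y
P(37, -17)*L(-1, -27) = -(-39)*(-27) = -39*27 = -1053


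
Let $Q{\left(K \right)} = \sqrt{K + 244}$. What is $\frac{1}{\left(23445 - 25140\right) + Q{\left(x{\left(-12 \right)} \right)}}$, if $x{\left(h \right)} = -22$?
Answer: $- \frac{565}{957601} - \frac{\sqrt{222}}{2872803} \approx -0.0005952$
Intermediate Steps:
$Q{\left(K \right)} = \sqrt{244 + K}$
$\frac{1}{\left(23445 - 25140\right) + Q{\left(x{\left(-12 \right)} \right)}} = \frac{1}{\left(23445 - 25140\right) + \sqrt{244 - 22}} = \frac{1}{-1695 + \sqrt{222}}$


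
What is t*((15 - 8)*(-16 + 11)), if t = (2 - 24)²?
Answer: -16940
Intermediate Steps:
t = 484 (t = (-22)² = 484)
t*((15 - 8)*(-16 + 11)) = 484*((15 - 8)*(-16 + 11)) = 484*(7*(-5)) = 484*(-35) = -16940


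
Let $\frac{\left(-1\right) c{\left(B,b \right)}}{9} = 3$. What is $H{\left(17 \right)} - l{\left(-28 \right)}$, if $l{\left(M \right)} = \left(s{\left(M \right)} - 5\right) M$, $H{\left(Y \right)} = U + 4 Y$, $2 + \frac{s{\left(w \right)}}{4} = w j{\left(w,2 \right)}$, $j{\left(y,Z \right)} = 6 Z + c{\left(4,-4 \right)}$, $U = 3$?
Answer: $46747$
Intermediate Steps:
$c{\left(B,b \right)} = -27$ ($c{\left(B,b \right)} = \left(-9\right) 3 = -27$)
$j{\left(y,Z \right)} = -27 + 6 Z$ ($j{\left(y,Z \right)} = 6 Z - 27 = -27 + 6 Z$)
$s{\left(w \right)} = -8 - 60 w$ ($s{\left(w \right)} = -8 + 4 w \left(-27 + 6 \cdot 2\right) = -8 + 4 w \left(-27 + 12\right) = -8 + 4 w \left(-15\right) = -8 + 4 \left(- 15 w\right) = -8 - 60 w$)
$H{\left(Y \right)} = 3 + 4 Y$
$l{\left(M \right)} = M \left(-13 - 60 M\right)$ ($l{\left(M \right)} = \left(\left(-8 - 60 M\right) - 5\right) M = \left(-13 - 60 M\right) M = M \left(-13 - 60 M\right)$)
$H{\left(17 \right)} - l{\left(-28 \right)} = \left(3 + 4 \cdot 17\right) - \left(-1\right) \left(-28\right) \left(13 + 60 \left(-28\right)\right) = \left(3 + 68\right) - \left(-1\right) \left(-28\right) \left(13 - 1680\right) = 71 - \left(-1\right) \left(-28\right) \left(-1667\right) = 71 - -46676 = 71 + 46676 = 46747$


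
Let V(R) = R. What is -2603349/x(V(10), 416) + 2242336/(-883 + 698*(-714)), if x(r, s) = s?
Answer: -1300667816771/207690080 ≈ -6262.5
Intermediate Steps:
-2603349/x(V(10), 416) + 2242336/(-883 + 698*(-714)) = -2603349/416 + 2242336/(-883 + 698*(-714)) = -2603349*1/416 + 2242336/(-883 - 498372) = -2603349/416 + 2242336/(-499255) = -2603349/416 + 2242336*(-1/499255) = -2603349/416 - 2242336/499255 = -1300667816771/207690080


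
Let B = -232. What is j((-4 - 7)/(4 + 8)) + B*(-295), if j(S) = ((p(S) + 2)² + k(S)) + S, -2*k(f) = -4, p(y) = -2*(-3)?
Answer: 822061/12 ≈ 68505.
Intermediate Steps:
p(y) = 6
k(f) = 2 (k(f) = -½*(-4) = 2)
j(S) = 66 + S (j(S) = ((6 + 2)² + 2) + S = (8² + 2) + S = (64 + 2) + S = 66 + S)
j((-4 - 7)/(4 + 8)) + B*(-295) = (66 + (-4 - 7)/(4 + 8)) - 232*(-295) = (66 - 11/12) + 68440 = 781/12 + 68440 = 822061/12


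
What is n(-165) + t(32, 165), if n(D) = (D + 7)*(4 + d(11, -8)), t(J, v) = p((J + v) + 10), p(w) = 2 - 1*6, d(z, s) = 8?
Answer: -1900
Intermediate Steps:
p(w) = -4 (p(w) = 2 - 6 = -4)
t(J, v) = -4
n(D) = 84 + 12*D (n(D) = (D + 7)*(4 + 8) = (7 + D)*12 = 84 + 12*D)
n(-165) + t(32, 165) = (84 + 12*(-165)) - 4 = (84 - 1980) - 4 = -1896 - 4 = -1900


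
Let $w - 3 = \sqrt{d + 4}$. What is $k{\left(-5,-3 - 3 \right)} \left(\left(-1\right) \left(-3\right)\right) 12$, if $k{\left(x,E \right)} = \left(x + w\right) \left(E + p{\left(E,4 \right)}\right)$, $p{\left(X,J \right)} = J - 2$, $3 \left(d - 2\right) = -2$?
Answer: $288 - 192 \sqrt{3} \approx -44.554$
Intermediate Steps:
$d = \frac{4}{3}$ ($d = 2 + \frac{1}{3} \left(-2\right) = 2 - \frac{2}{3} = \frac{4}{3} \approx 1.3333$)
$p{\left(X,J \right)} = -2 + J$
$w = 3 + \frac{4 \sqrt{3}}{3}$ ($w = 3 + \sqrt{\frac{4}{3} + 4} = 3 + \sqrt{\frac{16}{3}} = 3 + \frac{4 \sqrt{3}}{3} \approx 5.3094$)
$k{\left(x,E \right)} = \left(2 + E\right) \left(3 + x + \frac{4 \sqrt{3}}{3}\right)$ ($k{\left(x,E \right)} = \left(x + \left(3 + \frac{4 \sqrt{3}}{3}\right)\right) \left(E + \left(-2 + 4\right)\right) = \left(3 + x + \frac{4 \sqrt{3}}{3}\right) \left(E + 2\right) = \left(3 + x + \frac{4 \sqrt{3}}{3}\right) \left(2 + E\right) = \left(2 + E\right) \left(3 + x + \frac{4 \sqrt{3}}{3}\right)$)
$k{\left(-5,-3 - 3 \right)} \left(\left(-1\right) \left(-3\right)\right) 12 = \left(6 + 2 \left(-5\right) + \frac{8 \sqrt{3}}{3} + \left(-3 - 3\right) \left(-5\right) + \frac{\left(-3 - 3\right) \left(9 + 4 \sqrt{3}\right)}{3}\right) \left(\left(-1\right) \left(-3\right)\right) 12 = \left(6 - 10 + \frac{8 \sqrt{3}}{3} + \left(-3 - 3\right) \left(-5\right) + \frac{\left(-3 - 3\right) \left(9 + 4 \sqrt{3}\right)}{3}\right) 3 \cdot 12 = \left(6 - 10 + \frac{8 \sqrt{3}}{3} - -30 + \frac{1}{3} \left(-6\right) \left(9 + 4 \sqrt{3}\right)\right) 3 \cdot 12 = \left(6 - 10 + \frac{8 \sqrt{3}}{3} + 30 - \left(18 + 8 \sqrt{3}\right)\right) 3 \cdot 12 = \left(8 - \frac{16 \sqrt{3}}{3}\right) 3 \cdot 12 = \left(24 - 16 \sqrt{3}\right) 12 = 288 - 192 \sqrt{3}$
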